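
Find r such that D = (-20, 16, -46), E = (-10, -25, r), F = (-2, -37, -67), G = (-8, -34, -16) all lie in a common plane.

-23

Coplanarity ⇔ det[DE; DF; DG] = 0.
Expanding, this is linear in r: (-264)r + (-6072) = 0.
So r = -23.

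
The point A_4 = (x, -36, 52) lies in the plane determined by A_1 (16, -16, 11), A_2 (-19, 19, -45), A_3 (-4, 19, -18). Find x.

Coplanarity requires A_1A_2 · (A_1A_3 × A_1A_4) = 0.
A_1A_2 = (-35, 35, -56), A_1A_3 = (-20, 35, -29); the triple product is linear in x with coefficient 945 and constant term -38745.
Setting it to zero: x = 41.

41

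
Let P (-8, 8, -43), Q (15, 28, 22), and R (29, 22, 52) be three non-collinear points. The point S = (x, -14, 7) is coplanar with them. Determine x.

Coplanarity requires PQ · (PR × PS) = 0.
PQ = (23, 20, 65), PR = (37, 14, 95); the triple product is linear in x with coefficient 990 and constant term -17820.
Setting it to zero: x = 18.

18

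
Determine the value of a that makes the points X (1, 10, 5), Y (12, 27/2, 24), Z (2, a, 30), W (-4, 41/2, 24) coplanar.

41/2

The points are coplanar iff XY · (XZ × XW) = 0.
Expanding, this is linear in a: (304)a + (-6232) = 0.
So a = 41/2.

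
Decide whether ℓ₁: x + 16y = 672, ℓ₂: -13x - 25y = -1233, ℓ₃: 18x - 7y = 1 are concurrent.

Yes

Intersecting ℓ₁ and ℓ₂: solving the 2×2 system gives (x, y) = (16, 41).
Substitute into ℓ₃: (18)(16) + (-7)(41) = 1.
This equals 1, so (16, 41) lies on all three lines and they are concurrent.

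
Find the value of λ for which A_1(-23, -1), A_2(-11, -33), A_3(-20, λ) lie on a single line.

-9

Collinearity: (A_3 − A_1) must be parallel to (A_2 − A_1) = (12, -32).
Cross-multiplying the components: (λ − (-1))·(12) = (3)·(-32).
Solving gives λ = -9.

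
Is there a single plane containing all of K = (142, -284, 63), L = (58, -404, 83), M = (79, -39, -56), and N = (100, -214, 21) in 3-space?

Yes

A normal to the plane through K, L, M is n = KL × KM = (9380, -11256, -28140).
The plane has equation n·P = 2755844. For N: n·N = 2755844.
Equal, so N lies in the plane and all four are coplanar.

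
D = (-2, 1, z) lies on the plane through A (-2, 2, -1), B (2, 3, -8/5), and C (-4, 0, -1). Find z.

The plane through A, B, C has equation −(6/5)x + (6/5)y − 6z = 54/5.
Substituting D: (-6)z + (18/5) = 54/5, so z = -6/5.

-6/5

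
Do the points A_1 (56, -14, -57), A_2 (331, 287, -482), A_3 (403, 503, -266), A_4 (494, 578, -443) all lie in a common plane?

No

The four points are coplanar iff the 3×3 determinant with rows A_1A_2, A_1A_3, A_1A_4 is zero.
Rows: (275, 301, -425), (347, 517, -209), (438, 592, -386).
Expanding along the first row: (275)(-75834) − (301)(-42400) + (-425)(-21022) = 842400.
Nonzero ⇒ not coplanar.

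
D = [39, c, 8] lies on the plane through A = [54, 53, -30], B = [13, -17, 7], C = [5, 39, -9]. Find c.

-46

A normal to the plane is n = AB × AC = (-952, -952, -2856).
D lies in the plane iff n · AD = 0.
This gives (-952)c + (-43792) = 0, so c = -46.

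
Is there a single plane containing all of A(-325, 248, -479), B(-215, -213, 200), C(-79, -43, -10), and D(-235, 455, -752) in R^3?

A normal to the plane through A, B, C is n = AB × AC = (-18620, 115444, 81396).
The plane has equation n·P = -4307072. For D: n·D = -4307072.
Equal, so D lies in the plane and all four are coplanar.

Yes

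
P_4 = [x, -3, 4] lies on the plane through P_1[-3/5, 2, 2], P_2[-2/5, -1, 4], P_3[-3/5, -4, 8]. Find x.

0

A normal to the plane is n = P_1P_2 × P_1P_3 = (-6, -6/5, -6/5).
P_4 lies in the plane iff n · P_1P_4 = 0.
This gives (-6)x + (0) = 0, so x = 0.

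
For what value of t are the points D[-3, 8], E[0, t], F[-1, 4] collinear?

Collinearity: (E − D) must be parallel to (F − D) = (2, -4).
Cross-multiplying the components: (t − 8)·(2) = (3)·(-4).
Solving gives t = 2.

2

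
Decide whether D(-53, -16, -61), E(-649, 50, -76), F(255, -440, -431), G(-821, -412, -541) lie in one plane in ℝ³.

No

A normal to the plane through D, E, F is n = DE × DF = (-30780, -225140, 232376).
The plane has equation n·P = -8941356. For G: n·G = -7687356.
-7687356 ≠ -8941356, so G is off the plane.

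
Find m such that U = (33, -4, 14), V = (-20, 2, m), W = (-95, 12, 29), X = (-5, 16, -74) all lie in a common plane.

Normal to plane UWX: n = (-1708, -11834, -1952); plane equation n·P = -36356.
Requiring n·V = -36356: (-1952)m + (10492) = -36356.
So m = 24.

24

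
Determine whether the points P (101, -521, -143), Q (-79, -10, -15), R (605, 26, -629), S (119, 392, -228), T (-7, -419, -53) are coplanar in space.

The plane through P, Q, R has normal n = PQ × PR = (-318362, -22968, -356004) and equation n·X = 30720338.
Checking the remaining points: n·S = 34280378, n·T = 30720338.
Since n·S = 34280378 ≠ 30720338, S is off the plane and the points are not all coplanar.

No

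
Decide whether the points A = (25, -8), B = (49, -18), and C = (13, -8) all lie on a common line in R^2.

No

AB = (24, -10), AC = (-12, 0).
If collinear, AC would be a scalar multiple of AB. But (24)·(0) ≠ (-10)·(-12) (difference -120), so they are not parallel; the points are not collinear.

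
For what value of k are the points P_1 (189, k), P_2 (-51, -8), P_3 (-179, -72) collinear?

112

Collinearity: (P_1 − P_2) must be parallel to (P_3 − P_2) = (-128, -64).
Cross-multiplying the components: (k − (-8))·(-128) = (240)·(-64).
Solving gives k = 112.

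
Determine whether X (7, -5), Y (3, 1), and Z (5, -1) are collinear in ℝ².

XY = (-4, 6), XZ = (-2, 4).
Twice the signed area of △XYZ is (-4)(4) − (6)(-2) = -4.
The area is nonzero, so the three points are not collinear.

No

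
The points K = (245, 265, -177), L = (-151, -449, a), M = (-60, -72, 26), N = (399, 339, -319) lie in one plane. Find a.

Coplanarity ⇔ det[KL; KM; KN] = 0.
Expanding, this is linear in a: (29328)a + (791856) = 0.
So a = -27.

-27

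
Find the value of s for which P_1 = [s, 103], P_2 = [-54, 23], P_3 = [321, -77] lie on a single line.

-354

Collinearity: (P_1 − P_2) must be parallel to (P_3 − P_2) = (375, -100).
Cross-multiplying the components: (s − (-54))·(-100) = (80)·(375).
Solving gives s = -354.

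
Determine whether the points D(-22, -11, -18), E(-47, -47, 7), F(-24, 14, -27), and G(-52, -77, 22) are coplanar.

A normal to the plane through D, E, F is n = DE × DF = (-301, -275, -697).
The plane has equation n·P = 22193. For G: n·G = 21493.
21493 ≠ 22193, so G is off the plane.

No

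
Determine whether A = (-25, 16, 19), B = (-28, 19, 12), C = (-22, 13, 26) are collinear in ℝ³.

Yes

AB = (-3, 3, -7), AC = (3, -3, 7).
AB × AC = (0, 0, 0).
The cross product vanishes, so the three points are collinear.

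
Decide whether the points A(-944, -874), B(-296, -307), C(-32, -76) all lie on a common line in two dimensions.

Yes

AB = (648, 567), AC = (912, 798).
Twice the signed area of △ABC is (648)(798) − (567)(912) = 0.
The triangle is degenerate (zero area), so the points are collinear.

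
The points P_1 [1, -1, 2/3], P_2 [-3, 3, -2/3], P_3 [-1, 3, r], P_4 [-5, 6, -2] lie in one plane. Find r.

-4/3

Normal to plane P_1P_2P_4: n = (-4/3, -8/3, -4); plane equation n·P = -4/3.
Requiring n·P_3 = -4/3: (-4)r + (-20/3) = -4/3.
So r = -4/3.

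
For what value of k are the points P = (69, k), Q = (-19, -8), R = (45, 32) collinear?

47

The three points are collinear iff det[PQ; PR] = 0.
This determinant is linear in k: (64)k + (-3008) = 0, so k = 47.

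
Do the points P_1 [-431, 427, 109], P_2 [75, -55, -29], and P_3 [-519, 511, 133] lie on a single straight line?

P_1P_2 = (506, -482, -138), P_1P_3 = (-88, 84, 24).
Comparing components 2 and 3: (-482)(24) − (-138)(84) = 24 ≠ 0, so P_1P_2 and P_1P_3 are not parallel and the points are not collinear.

No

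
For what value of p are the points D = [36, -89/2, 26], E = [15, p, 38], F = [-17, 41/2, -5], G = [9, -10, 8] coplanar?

Normal to plane DFG: n = (-201/2, -117, -147/2); plane equation n·P = -645/2.
Requiring n·E = -645/2: (-117)p + (-8601/2) = -645/2.
So p = -34.

-34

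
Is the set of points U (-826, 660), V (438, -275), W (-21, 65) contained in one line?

No

UV = (1264, -935), UW = (805, -595).
det[UV; UW] = (1264)(-595) − (-935)(805) = 595.
The determinant is nonzero, so they are not collinear.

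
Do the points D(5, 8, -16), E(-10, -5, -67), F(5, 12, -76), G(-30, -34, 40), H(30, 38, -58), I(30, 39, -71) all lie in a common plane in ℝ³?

The plane through D, E, F has normal n = DE × DF = (984, -900, -60) and equation n·P = -1320.
Checking the remaining points: n·G = -1320, n·H = -1200, n·I = -1320.
Since n·H = -1200 ≠ -1320, H is off the plane and the points are not all coplanar.

No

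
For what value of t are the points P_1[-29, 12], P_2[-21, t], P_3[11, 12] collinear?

12

The three points are collinear iff det[P_1P_2; P_1P_3] = 0.
This determinant is linear in t: (-40)t + (480) = 0, so t = 12.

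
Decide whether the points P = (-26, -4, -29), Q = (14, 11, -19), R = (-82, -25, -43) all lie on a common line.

PQ = (40, 15, 10), PR = (-56, -21, -14).
Each component of PR is -7/5 times the corresponding component of PQ, so PR = -7/5·PQ and the points are collinear.

Yes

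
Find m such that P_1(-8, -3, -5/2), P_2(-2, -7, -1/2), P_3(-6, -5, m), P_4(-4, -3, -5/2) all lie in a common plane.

-3/2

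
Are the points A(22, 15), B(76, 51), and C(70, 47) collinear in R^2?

AB = (54, 36), AC = (48, 32).
Checking proportionality: AC = 8/9·AB, so the vectors are parallel and the points are collinear.

Yes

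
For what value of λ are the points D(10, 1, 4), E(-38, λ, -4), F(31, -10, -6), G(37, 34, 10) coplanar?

-51

Coplanarity ⇔ det[DE; DF; DG] = 0.
Expanding, this is linear in λ: (-396)λ + (-20196) = 0.
So λ = -51.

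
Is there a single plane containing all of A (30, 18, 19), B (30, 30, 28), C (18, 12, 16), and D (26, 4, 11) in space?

No

With A as base: AB = (0, 12, 9), AC = (-12, -6, -3), AD = (-4, -14, -8).
AC × AD = (6, -84, 144).
AB · (AC × AD) = 288.
Since 288 ≠ 0, the four points are not coplanar.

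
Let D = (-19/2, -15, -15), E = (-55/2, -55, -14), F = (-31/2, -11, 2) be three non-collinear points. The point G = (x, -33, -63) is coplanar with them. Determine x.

9/2

The plane through D, E, F has equation −684x + 300y − 312z = 6678.
Substituting G: (-684)x + (9756) = 6678, so x = 9/2.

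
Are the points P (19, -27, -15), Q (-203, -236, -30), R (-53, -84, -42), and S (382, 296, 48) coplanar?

Yes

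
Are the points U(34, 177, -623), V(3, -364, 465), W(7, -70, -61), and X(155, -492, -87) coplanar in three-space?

Yes

With U as base: UV = (-31, -541, 1088), UW = (-27, -247, 562), UX = (121, -669, 536).
UW × UX = (243586, 82474, 47950).
UV · (UW × UX) = 0.
The scalar triple product vanishes, so the four points are coplanar.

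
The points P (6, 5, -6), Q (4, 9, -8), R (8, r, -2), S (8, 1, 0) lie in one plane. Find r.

1

The points are coplanar iff PQ · (PR × PS) = 0.
Expanding, this is linear in r: (-8)r + (8) = 0.
So r = 1.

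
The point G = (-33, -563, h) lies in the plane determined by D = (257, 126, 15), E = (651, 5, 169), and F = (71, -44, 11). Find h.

A normal to the plane is n = DE × DF = (26664, -27068, -89486).
G lies in the plane iff n · DG = 0.
This gives (-89486)h + (12259582) = 0, so h = 137.

137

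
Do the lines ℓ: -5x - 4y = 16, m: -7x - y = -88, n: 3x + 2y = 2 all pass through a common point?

Intersecting ℓ and m: solving the 2×2 system gives (x, y) = (16, -24).
Substitute into n: (3)(16) + (2)(-24) = 0.
But n requires 2 ≠ 0, so the three lines have no common point.

No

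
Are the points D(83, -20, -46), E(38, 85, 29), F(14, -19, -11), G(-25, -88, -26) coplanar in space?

The four points are coplanar iff the 3×3 determinant with rows DE, DF, DG is zero.
Rows: (-45, 105, 75), (-69, 1, 35), (-108, -68, 20).
Expanding along the first row: (-45)(2400) − (105)(2400) + (75)(4800) = 0.
Zero determinant ⇒ coplanar.

Yes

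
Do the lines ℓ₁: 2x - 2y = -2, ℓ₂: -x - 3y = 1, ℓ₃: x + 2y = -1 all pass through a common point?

Intersecting ℓ₁ and ℓ₂: solving the 2×2 system gives (x, y) = (-1, 0).
Substitute into ℓ₃: (1)(-1) + (2)(0) = -1.
This equals -1, so (-1, 0) lies on all three lines and they are concurrent.

Yes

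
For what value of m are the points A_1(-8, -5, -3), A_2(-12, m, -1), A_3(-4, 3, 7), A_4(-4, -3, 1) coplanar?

-1

Coplanarity ⇔ det[A_1A_2; A_1A_3; A_1A_4] = 0.
Expanding, this is linear in m: (24)m + (24) = 0.
So m = -1.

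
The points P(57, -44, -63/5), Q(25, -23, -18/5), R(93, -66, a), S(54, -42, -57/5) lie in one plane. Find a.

Coplanarity ⇔ det[PQ; PR; PS] = 0.
Expanding, this is linear in a: (1)a + (21/5) = 0.
So a = -21/5.

-21/5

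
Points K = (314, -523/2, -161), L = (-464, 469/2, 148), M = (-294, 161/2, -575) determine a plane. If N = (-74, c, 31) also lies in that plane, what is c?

A normal to the plane is n = KL × KM = (-311022, -509964, 35492).
N lies in the plane iff n · KN = 0.
This gives (-509964)c + (-5864586) = 0, so c = -23/2.

-23/2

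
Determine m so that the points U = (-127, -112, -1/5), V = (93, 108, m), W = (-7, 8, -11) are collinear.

-20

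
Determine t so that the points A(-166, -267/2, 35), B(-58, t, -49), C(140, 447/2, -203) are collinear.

Collinearity requires AB × AC = 0; each component is linear in t.
The x-component gives (-238)t + (-1785) = 0, so t = -15/2.
The remaining components then also vanish.

-15/2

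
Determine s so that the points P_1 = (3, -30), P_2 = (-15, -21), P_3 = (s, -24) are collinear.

The three points are collinear iff det[P_1P_2; P_1P_3] = 0.
This determinant is linear in s: (-9)s + (-81) = 0, so s = -9.

-9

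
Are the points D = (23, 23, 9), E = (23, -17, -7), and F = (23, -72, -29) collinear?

Yes

DE = (0, -40, -16), DF = (0, -95, -38).
DE × DF = (0, 0, 0).
The cross product vanishes, so the three points are collinear.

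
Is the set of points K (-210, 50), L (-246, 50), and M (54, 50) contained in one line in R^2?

KL = (-36, 0), KM = (264, 0).
Checking proportionality: KM = -22/3·KL, so the vectors are parallel and the points are collinear.

Yes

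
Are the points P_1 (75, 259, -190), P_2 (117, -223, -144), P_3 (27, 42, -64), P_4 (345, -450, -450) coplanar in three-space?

Yes

A normal to the plane through P_1, P_2, P_3 is n = P_1P_2 × P_1P_3 = (-50750, -7500, -32250).
The plane has equation n·P = 378750. For P_4: n·P_4 = 378750.
Equal, so P_4 lies in the plane and all four are coplanar.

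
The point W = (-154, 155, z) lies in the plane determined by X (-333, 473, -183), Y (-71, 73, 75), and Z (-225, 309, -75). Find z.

The plane through X, Y, Z has equation −888x − 432y + 232z = 48912.
Substituting W: (232)z + (69792) = 48912, so z = -90.

-90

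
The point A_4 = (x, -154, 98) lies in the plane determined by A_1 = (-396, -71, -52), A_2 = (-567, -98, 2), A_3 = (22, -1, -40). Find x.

-919

A normal to the plane is n = A_1A_2 × A_1A_3 = (-4104, 24624, -684).
A_4 lies in the plane iff n · A_1A_4 = 0.
This gives (-4104)x + (-3771576) = 0, so x = -919.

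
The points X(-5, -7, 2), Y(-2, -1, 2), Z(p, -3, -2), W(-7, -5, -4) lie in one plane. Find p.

-5

Coplanarity ⇔ det[XY; XZ; XW] = 0.
Expanding, this is linear in p: (36)p + (180) = 0.
So p = -5.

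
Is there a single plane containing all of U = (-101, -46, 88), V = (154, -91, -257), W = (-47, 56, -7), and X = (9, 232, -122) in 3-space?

No

The four points are coplanar iff the 3×3 determinant with rows UV, UW, UX is zero.
Rows: (255, -45, -345), (54, 102, -95), (110, 278, -210).
Expanding along the first row: (255)(4990) − (-45)(-890) + (-345)(3792) = -75840.
Nonzero ⇒ not coplanar.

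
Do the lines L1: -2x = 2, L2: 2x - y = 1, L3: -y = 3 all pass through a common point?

Yes

Intersecting L1 and L2: solving the 2×2 system gives (x, y) = (-1, -3).
Substitute into L3: (0)(-1) + (-1)(-3) = 3.
This equals 3, so (-1, -3) lies on all three lines and they are concurrent.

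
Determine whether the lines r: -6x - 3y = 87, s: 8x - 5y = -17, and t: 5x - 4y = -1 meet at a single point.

Intersecting r and s: solving the 2×2 system gives (x, y) = (-9, -11).
Substitute into t: (5)(-9) + (-4)(-11) = -1.
This equals -1, so (-9, -11) lies on all three lines and they are concurrent.

Yes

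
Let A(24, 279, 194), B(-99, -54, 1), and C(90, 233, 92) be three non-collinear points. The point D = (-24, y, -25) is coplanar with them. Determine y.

Coplanarity requires AB · (AC × AD) = 0.
AB = (-123, -333, -193), AC = (66, -46, -102); the triple product is linear in y with coefficient -25284 and constant term -202272.
Setting it to zero: y = -8.

-8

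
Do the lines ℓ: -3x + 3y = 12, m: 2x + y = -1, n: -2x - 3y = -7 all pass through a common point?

Lines aᵢx + bᵢy = cᵢ with pairwise distinct directions are concurrent exactly when det[aᵢ bᵢ cᵢ] = 0.
Here the determinant is 30.
Nonzero, so no common point exists.

No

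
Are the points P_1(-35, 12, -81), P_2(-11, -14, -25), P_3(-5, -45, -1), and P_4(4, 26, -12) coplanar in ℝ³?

The four points are coplanar iff the 3×3 determinant with rows P_1P_2, P_1P_3, P_1P_4 is zero.
Rows: (24, -26, 56), (30, -57, 80), (39, 14, 69).
Expanding along the first row: (24)(-5053) − (-26)(-1050) + (56)(2643) = -564.
Nonzero ⇒ not coplanar.

No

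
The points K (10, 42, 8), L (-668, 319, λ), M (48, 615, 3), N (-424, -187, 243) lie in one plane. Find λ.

The points are coplanar iff KL · (KM × KN) = 0.
Expanding, this is linear in λ: (239980)λ + (-94312140) = 0.
So λ = 393.

393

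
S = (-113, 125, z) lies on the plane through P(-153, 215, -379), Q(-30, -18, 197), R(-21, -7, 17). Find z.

-79

The plane through P, Q, R has equation 35604x + 27324y + 3450z = -880302.
Substituting S: (3450)z + (-607752) = -880302, so z = -79.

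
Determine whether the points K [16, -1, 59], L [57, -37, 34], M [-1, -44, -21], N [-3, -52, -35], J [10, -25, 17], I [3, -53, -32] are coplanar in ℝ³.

Yes

The plane through K, L, M has normal n = KL × KM = (1805, 3705, -2375) and equation n·P = -114950.
Checking the remaining points: n·N = -114950, n·J = -114950, n·I = -114950.
All equal -114950, so all 6 points lie in one plane.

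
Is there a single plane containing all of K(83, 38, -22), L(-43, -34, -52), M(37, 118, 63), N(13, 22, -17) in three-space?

The four points are coplanar iff the 3×3 determinant with rows KL, KM, KN is zero.
Rows: (-126, -72, -30), (-46, 80, 85), (-70, -16, 5).
Expanding along the first row: (-126)(1760) − (-72)(5720) + (-30)(6336) = 0.
Zero determinant ⇒ coplanar.

Yes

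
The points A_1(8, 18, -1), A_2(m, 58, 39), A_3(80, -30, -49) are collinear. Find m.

-52

Direction A_1A_3 = (72, -48, -48). From the y-coordinate of A_2, the parameter along the line is τ = (58 − 18)/(-48) = -5/6.
Then m = 8 + (-5/6)·(72) = -52.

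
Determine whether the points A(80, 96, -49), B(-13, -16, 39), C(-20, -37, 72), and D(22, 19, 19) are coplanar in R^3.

No

The four points are coplanar iff the 3×3 determinant with rows AB, AC, AD is zero.
Rows: (-93, -112, 88), (-100, -133, 121), (-58, -77, 68).
Expanding along the first row: (-93)(273) − (-112)(218) + (88)(-14) = -2205.
Nonzero ⇒ not coplanar.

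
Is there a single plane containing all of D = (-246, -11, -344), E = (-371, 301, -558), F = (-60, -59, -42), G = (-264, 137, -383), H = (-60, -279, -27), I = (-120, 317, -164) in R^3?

The plane through D, E, F has normal n = DE × DF = (83952, -2054, -52032) and equation n·P = -2730590.
Checking the remaining points: n·G = -2516470, n·H = -3059190, n·I = -2192110.
Since n·G = -2516470 ≠ -2730590, G is off the plane and the points are not all coplanar.

No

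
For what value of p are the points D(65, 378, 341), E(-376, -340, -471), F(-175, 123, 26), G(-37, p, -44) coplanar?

Normal to plane DEF: n = (19110, 55965, -59865); plane equation n·P = 1982955.
Requiring n·G = 1982955: (55965)p + (1926990) = 1982955.
So p = 1.

1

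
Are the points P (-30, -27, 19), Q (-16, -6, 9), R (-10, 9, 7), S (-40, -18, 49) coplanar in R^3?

No

The four points are coplanar iff the 3×3 determinant with rows PQ, PR, PS is zero.
Rows: (14, 21, -10), (20, 36, -12), (-10, 9, 30).
Expanding along the first row: (14)(1188) − (21)(480) + (-10)(540) = 1152.
Nonzero ⇒ not coplanar.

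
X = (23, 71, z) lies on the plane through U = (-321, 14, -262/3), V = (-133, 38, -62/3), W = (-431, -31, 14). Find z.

-74/3

Coplanarity requires UV · (UW × UX) = 0.
UV = (188, 24, 200/3), UW = (-110, -45, 304/3); the triple product is linear in z with coefficient -5820 and constant term -143560.
Setting it to zero: z = -74/3.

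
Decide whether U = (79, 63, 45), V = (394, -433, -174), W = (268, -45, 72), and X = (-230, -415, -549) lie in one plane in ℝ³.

With U as base: UV = (315, -496, -219), UW = (189, -108, 27), UX = (-309, -478, -594).
UW × UX = (77058, 103923, -123714).
UV · (UW × UX) = -179172.
Since -179172 ≠ 0, the four points are not coplanar.

No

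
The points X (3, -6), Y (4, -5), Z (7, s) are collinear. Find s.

The three points are collinear iff det[XY; XZ] = 0.
This determinant is linear in s: (1)s + (2) = 0, so s = -2.

-2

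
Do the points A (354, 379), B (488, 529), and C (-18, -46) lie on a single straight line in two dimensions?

AB = (134, 150), AC = (-372, -425).
det[AB; AC] = (134)(-425) − (150)(-372) = -1150.
The determinant is nonzero, so they are not collinear.

No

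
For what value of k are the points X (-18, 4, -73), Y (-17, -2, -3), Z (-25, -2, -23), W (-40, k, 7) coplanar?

Coplanarity ⇔ det[XY; XZ; XW] = 0.
Expanding, this is linear in k: (-540)k + (-4320) = 0.
So k = -8.

-8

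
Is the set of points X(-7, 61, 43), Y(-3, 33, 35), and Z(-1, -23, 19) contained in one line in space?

XY = (4, -28, -8), XZ = (6, -84, -24).
XY × XZ = (0, 48, -168).
The cross product is nonzero, so the points do not lie on one line.

No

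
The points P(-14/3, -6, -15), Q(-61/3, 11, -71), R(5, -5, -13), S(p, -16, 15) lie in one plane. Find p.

Coplanarity ⇔ det[PQ; PR; PS] = 0.
Expanding, this is linear in p: (90)p + (120) = 0.
So p = -4/3.

-4/3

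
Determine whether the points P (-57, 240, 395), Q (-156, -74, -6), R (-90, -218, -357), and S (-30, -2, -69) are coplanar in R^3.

Yes

With P as base: PQ = (-99, -314, -401), PR = (-33, -458, -752), PS = (27, -242, -464).
PR × PS = (30528, -35616, 20352).
PQ · (PR × PS) = 0.
The scalar triple product vanishes, so the four points are coplanar.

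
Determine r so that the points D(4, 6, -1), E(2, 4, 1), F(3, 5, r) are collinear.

Collinearity requires DE × DF = 0; each component is linear in r.
The x-component gives (-2)r + (0) = 0, so r = 0.
The remaining components then also vanish.

0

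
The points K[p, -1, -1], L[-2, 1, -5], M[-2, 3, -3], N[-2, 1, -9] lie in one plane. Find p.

-2

Coplanarity ⇔ det[KL; KM; KN] = 0.
Expanding, this is linear in p: (8)p + (16) = 0.
So p = -2.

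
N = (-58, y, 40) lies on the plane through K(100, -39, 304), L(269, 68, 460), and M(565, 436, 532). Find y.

-33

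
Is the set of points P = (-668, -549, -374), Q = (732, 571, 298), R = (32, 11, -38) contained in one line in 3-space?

Yes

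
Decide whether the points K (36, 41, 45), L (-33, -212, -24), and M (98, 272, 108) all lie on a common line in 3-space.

No

KL = (-69, -253, -69), KM = (62, 231, 63).
KL × KM = (0, 69, -253).
The cross product is nonzero, so the points do not lie on one line.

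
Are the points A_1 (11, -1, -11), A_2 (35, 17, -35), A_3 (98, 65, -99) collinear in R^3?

A_1A_2 = (24, 18, -24), A_1A_3 = (87, 66, -88).
Comparing components 3 and 1: (-24)(87) − (24)(-88) = 24 ≠ 0, so A_1A_2 and A_1A_3 are not parallel and the points are not collinear.

No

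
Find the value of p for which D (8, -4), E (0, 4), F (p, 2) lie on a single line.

The three points are collinear iff det[DE; DF] = 0.
This determinant is linear in p: (-8)p + (16) = 0, so p = 2.

2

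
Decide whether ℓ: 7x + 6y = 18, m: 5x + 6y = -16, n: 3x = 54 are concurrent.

No

The three lines meet at one point iff the augmented coefficient matrix [aᵢ bᵢ cᵢ] has rank < 3, i.e. its determinant vanishes.
Here the determinant is 36.
Nonzero, so no common point exists.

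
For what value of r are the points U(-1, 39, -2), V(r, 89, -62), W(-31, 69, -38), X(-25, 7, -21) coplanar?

-51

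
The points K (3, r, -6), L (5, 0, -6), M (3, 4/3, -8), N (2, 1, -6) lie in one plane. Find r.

Coplanarity ⇔ det[KL; KM; KN] = 0.
Expanding, this is linear in r: (-6)r + (4) = 0.
So r = 2/3.

2/3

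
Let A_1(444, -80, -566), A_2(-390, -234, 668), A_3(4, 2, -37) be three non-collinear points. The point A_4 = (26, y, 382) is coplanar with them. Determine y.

The plane through A_1, A_2, A_3 has equation −182654x − 101774y − 136148z = 4103312.
Substituting A_4: (-101774)y + (-56757540) = 4103312, so y = -598.

-598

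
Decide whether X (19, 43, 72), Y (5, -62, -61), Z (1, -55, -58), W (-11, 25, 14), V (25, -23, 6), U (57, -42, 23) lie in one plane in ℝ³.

No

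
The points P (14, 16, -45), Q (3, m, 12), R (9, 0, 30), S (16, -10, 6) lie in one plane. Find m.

24

Normal to plane PRS: n = (1134, 405, 162); plane equation n·X = 15066.
Requiring n·Q = 15066: (405)m + (5346) = 15066.
So m = 24.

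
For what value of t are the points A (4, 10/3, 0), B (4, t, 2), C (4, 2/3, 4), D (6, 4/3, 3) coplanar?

2

Coplanarity ⇔ det[AB; AC; AD] = 0.
Expanding, this is linear in t: (8)t + (-16) = 0.
So t = 2.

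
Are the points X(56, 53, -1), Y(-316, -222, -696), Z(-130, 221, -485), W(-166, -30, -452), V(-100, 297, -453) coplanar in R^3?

The plane through X, Y, Z has normal n = XY × XZ = (249860, -50778, -113646) and equation n·P = 11414572.
Checking the remaining points: n·W = 11414572, n·V = 11414572.
All equal 11414572, so all 5 points lie in one plane.

Yes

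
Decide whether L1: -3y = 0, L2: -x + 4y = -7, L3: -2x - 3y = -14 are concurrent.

Yes

Intersecting L1 and L2: solving the 2×2 system gives (x, y) = (7, 0).
Substitute into L3: (-2)(7) + (-3)(0) = -14.
This equals -14, so (7, 0) lies on all three lines and they are concurrent.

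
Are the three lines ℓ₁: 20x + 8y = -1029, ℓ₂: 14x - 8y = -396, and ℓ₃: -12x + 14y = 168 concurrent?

The three lines meet at one point iff the augmented coefficient matrix [aᵢ bᵢ cᵢ] has rank < 3, i.e. its determinant vanishes.
Here the determinant is 300.
Nonzero, so no common point exists.

No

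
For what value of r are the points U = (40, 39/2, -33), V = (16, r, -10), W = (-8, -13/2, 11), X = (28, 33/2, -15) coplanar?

7

Normal to plane UWX: n = (-336, 336, -168); plane equation n·P = -1344.
Requiring n·V = -1344: (336)r + (-3696) = -1344.
So r = 7.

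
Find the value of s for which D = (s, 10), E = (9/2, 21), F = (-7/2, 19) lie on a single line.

The three points are collinear iff det[DE; DF] = 0.
This determinant is linear in s: (2)s + (79) = 0, so s = -79/2.

-79/2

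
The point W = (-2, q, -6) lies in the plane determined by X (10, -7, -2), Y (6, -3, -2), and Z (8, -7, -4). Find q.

1

A normal to the plane is n = XY × XZ = (-8, -8, 8).
W lies in the plane iff n · XW = 0.
This gives (-8)q + (8) = 0, so q = 1.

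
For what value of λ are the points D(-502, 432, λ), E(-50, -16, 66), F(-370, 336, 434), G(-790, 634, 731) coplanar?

Coplanarity ⇔ det[DE; DF; DG] = 0.
Expanding, this is linear in λ: (-52480)λ + (27814400) = 0.
So λ = 530.

530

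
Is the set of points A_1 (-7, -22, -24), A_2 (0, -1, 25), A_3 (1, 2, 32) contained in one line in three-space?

Yes

A_1A_2 = (7, 21, 49), A_1A_3 = (8, 24, 56).
Each component of A_1A_3 is 8/7 times the corresponding component of A_1A_2, so A_1A_3 = 8/7·A_1A_2 and the points are collinear.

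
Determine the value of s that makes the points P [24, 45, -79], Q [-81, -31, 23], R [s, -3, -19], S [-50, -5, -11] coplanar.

Normal to plane PQS: n = (-68, -408, -374); plane equation n·X = 9554.
Requiring n·R = 9554: (-68)s + (8330) = 9554.
So s = -18.

-18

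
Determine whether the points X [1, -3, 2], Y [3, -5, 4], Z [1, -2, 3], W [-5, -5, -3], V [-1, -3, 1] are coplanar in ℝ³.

No

The plane through X, Y, Z has normal n = XY × XZ = (-4, -2, 2) and equation n·P = 6.
Checking the remaining points: n·W = 24, n·V = 12.
Since n·W = 24 ≠ 6, W is off the plane and the points are not all coplanar.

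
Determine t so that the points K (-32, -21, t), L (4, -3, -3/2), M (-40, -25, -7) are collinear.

-6

Direction LM = (-44, -22, -11/2). From the x-coordinate of K, the parameter along the line is τ = (-32 − 4)/(-44) = 9/11.
Then t = (-3/2) + 9/11·(-11/2) = -6.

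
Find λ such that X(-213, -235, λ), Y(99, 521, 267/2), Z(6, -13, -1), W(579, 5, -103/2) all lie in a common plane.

-79/2

The points are coplanar iff XY · (XZ × XW) = 0.
Expanding, this is linear in λ: (-304308)λ + (-12020166) = 0.
So λ = -79/2.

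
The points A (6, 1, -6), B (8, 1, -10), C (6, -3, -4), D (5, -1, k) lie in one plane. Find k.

-3

Normal to plane ABC: n = (-16, -4, -8); plane equation n·P = -52.
Requiring n·D = -52: (-8)k + (-76) = -52.
So k = -3.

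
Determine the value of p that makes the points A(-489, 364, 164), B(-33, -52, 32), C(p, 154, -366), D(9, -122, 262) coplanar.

The points are coplanar iff AB · (AC × AD) = 0.
Expanding, this is linear in p: (104920)p + (20459400) = 0.
So p = -195.

-195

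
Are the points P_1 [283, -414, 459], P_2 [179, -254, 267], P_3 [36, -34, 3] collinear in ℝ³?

Yes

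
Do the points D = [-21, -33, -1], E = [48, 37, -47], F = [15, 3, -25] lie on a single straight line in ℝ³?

No

DE = (69, 70, -46), DF = (36, 36, -24).
DE × DF = (-24, 0, -36).
The cross product is nonzero, so the points do not lie on one line.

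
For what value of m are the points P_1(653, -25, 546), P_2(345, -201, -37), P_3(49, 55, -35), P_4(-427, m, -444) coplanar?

Coplanarity ⇔ det[P_1P_2; P_1P_3; P_1P_4] = 0.
Expanding, this is linear in m: (173184)m + (-26843520) = 0.
So m = 155.

155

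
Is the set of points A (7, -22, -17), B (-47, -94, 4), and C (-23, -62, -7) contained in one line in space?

No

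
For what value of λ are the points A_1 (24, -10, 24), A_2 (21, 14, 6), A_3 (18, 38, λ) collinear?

-12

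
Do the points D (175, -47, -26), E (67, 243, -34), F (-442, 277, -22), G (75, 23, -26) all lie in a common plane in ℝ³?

No

With D as base: DE = (-108, 290, -8), DF = (-617, 324, 4), DG = (-100, 70, 0).
DF × DG = (-280, -400, -10790).
DE · (DF × DG) = 560.
Since 560 ≠ 0, the four points are not coplanar.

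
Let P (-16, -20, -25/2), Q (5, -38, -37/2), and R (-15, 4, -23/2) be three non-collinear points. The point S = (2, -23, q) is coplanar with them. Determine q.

The plane through P, Q, R has equation 126x − 27y + 522z = -8001.
Substituting S: (522)q + (873) = -8001, so q = -17.

-17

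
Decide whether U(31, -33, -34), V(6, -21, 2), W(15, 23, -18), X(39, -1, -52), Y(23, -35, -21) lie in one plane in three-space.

The plane through U, V, W has normal n = UV × UW = (-1824, -176, -1208) and equation n·P = -9664.
Checking the remaining points: n·X = -8144, n·Y = -10424.
Since n·X = -8144 ≠ -9664, X is off the plane and the points are not all coplanar.

No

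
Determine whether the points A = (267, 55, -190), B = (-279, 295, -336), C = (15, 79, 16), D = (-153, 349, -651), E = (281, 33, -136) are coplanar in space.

No

The plane through A, B, C has normal n = AB × AC = (52944, 149268, 47376) and equation n·P = 13344348.
Checking the remaining points: n·D = 13152324, n·E = 13359972.
Since n·D = 13152324 ≠ 13344348, D is off the plane and the points are not all coplanar.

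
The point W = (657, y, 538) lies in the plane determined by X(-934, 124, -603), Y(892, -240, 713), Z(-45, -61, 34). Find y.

Coplanarity requires XY · (XZ × XW) = 0.
XY = (1826, -364, 1316), XZ = (889, -185, 637); the triple product is linear in y with coefficient 6762 and constant term 1386210.
Setting it to zero: y = -205.

-205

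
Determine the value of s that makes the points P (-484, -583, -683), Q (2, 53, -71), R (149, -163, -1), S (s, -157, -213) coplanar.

-91

Coplanarity ⇔ det[PQ; PR; PS] = 0.
Expanding, this is linear in s: (176712)s + (16080792) = 0.
So s = -91.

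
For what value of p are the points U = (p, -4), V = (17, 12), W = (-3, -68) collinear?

13

The three points are collinear iff det[UV; UW] = 0.
This determinant is linear in p: (80)p + (-1040) = 0, so p = 13.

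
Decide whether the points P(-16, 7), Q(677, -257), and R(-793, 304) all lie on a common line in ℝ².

No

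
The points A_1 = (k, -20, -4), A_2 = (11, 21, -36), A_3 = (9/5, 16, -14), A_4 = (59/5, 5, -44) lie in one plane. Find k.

Coplanarity ⇔ det[A_1A_2; A_1A_3; A_1A_4] = 0.
Expanding, this is linear in k: (-392)k + (-14112/5) = 0.
So k = -36/5.

-36/5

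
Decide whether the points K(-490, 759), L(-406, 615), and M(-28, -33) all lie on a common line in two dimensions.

Yes

KL = (84, -144), KM = (462, -792).
det[KL; KM] = (84)(-792) − (-144)(462) = 0.
The determinant is zero, so the points are collinear.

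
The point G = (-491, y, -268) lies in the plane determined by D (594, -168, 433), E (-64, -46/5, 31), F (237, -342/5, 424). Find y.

Coplanarity requires DE · (DF × DG) = 0.
DE = (-658, 794/5, -402), DF = (-357, 498/5, -9); the triple product is linear in y with coefficient 137592 and constant term -62879544/5.
Setting it to zero: y = 457/5.

457/5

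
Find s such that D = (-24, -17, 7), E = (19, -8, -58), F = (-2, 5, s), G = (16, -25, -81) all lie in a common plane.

3

The points are coplanar iff DE · (DF × DG) = 0.
Expanding, this is linear in s: (704)s + (-2112) = 0.
So s = 3.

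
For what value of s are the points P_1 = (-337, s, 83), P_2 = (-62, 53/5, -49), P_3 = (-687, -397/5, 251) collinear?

-29

Collinearity requires P_1P_2 × P_1P_3 = 0; each component is linear in s.
The x-component gives (-300)s + (-8700) = 0, so s = -29.
The remaining components then also vanish.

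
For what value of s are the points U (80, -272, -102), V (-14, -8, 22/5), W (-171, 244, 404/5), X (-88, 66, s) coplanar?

82/5

Normal to plane UVW: n = (-33216/5, -47616/5, 17760); plane equation n·P = 1236672/5.
Requiring n·X = 1236672/5: (17760)s + (-219648/5) = 1236672/5.
So s = 82/5.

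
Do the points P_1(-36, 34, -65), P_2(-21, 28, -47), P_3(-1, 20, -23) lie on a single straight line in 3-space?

P_1P_2 = (15, -6, 18), P_1P_3 = (35, -14, 42).
Each component of P_1P_3 is 7/3 times the corresponding component of P_1P_2, so P_1P_3 = 7/3·P_1P_2 and the points are collinear.

Yes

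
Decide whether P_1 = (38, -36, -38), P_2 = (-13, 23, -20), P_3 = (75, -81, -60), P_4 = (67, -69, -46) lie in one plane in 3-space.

Yes

The four points are coplanar iff the 3×3 determinant with rows P_1P_2, P_1P_3, P_1P_4 is zero.
Rows: (-51, 59, 18), (37, -45, -22), (29, -33, -8).
Expanding along the first row: (-51)(-366) − (59)(342) + (18)(84) = 0.
Zero determinant ⇒ coplanar.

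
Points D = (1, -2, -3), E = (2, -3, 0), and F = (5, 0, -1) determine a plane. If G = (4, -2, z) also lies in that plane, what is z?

1

The plane through D, E, F has equation −8x + 10y + 6z = -46.
Substituting G: (6)z + (-52) = -46, so z = 1.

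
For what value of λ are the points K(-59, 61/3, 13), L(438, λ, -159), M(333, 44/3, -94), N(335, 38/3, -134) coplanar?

34/3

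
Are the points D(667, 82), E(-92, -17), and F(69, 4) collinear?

Yes

DE = (-759, -99), DF = (-598, -78).
Checking proportionality: DF = 26/33·DE, so the vectors are parallel and the points are collinear.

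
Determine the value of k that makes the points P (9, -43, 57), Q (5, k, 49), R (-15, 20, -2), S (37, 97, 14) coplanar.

The points are coplanar iff PQ · (PR × PS) = 0.
Expanding, this is linear in k: (-2684)k + (-96624) = 0.
So k = -36.

-36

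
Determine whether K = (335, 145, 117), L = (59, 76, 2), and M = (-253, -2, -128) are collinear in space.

KL = (-276, -69, -115), KM = (-588, -147, -245).
Each component of KM is 49/23 times the corresponding component of KL, so KM = 49/23·KL and the points are collinear.

Yes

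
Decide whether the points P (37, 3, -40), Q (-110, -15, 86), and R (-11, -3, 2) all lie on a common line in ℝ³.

No

PQ = (-147, -18, 126), PR = (-48, -6, 42).
Comparing components 3 and 1: (126)(-48) − (-147)(42) = 126 ≠ 0, so PQ and PR are not parallel and the points are not collinear.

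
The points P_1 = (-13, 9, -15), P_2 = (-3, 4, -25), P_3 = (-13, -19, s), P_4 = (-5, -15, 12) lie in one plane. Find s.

Normal to plane P_1P_2P_4: n = (-375, -350, -200); plane equation n·P = 4725.
Requiring n·P_3 = 4725: (-200)s + (11525) = 4725.
So s = 34.

34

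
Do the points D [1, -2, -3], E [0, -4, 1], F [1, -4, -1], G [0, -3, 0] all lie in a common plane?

Yes

The four points are coplanar iff the 3×3 determinant with rows DE, DF, DG is zero.
Rows: (-1, -2, 4), (0, -2, 2), (-1, -1, 3).
Expanding along the first row: (-1)(-4) − (-2)(2) + (4)(-2) = 0.
Zero determinant ⇒ coplanar.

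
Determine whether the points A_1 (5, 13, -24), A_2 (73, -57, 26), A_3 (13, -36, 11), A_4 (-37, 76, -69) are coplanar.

Yes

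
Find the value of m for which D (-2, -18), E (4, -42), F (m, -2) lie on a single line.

Collinearity: (F − D) must be parallel to (E − D) = (6, -24).
Cross-multiplying the components: (m − (-2))·(-24) = (16)·(6).
Solving gives m = -6.

-6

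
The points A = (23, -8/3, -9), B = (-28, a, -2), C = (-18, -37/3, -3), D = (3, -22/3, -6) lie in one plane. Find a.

-15

Normal to plane ACD: n = (-1, 3, -2); plane equation n·P = -13.
Requiring n·B = -13: (3)a + (32) = -13.
So a = -15.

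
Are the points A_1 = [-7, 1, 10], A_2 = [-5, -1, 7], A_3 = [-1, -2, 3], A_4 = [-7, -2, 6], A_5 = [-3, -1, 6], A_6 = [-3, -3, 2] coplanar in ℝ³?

No

The plane through A_1, A_2, A_3 has normal n = A_1A_2 × A_1A_3 = (5, -4, 6) and equation n·P = 21.
Checking the remaining points: n·A_4 = 9, n·A_5 = 25, n·A_6 = 9.
Since n·A_4 = 9 ≠ 21, A_4 is off the plane and the points are not all coplanar.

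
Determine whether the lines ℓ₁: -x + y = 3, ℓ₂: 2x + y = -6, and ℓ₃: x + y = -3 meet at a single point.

Yes

The three lines meet at one point iff the augmented coefficient matrix [aᵢ bᵢ cᵢ] has rank < 3, i.e. its determinant vanishes.
Here the determinant is 0.
It vanishes, so the lines are concurrent at (-3, 0).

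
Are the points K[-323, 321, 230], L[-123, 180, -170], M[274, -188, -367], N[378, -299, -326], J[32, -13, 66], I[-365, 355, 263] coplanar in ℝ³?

The plane through K, L, M has normal n = KL × KM = (-119423, -119400, -17623) and equation n·P = -3807061.
Checking the remaining points: n·N = -3696196, n·J = -3432454, n·I = -3432454.
Since n·N = -3696196 ≠ -3807061, N is off the plane and the points are not all coplanar.

No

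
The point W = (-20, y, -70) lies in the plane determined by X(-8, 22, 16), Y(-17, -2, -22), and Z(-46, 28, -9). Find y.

The plane through X, Y, Z has equation 828x + 1219y − 966z = 4738.
Substituting W: (1219)y + (51060) = 4738, so y = -38.

-38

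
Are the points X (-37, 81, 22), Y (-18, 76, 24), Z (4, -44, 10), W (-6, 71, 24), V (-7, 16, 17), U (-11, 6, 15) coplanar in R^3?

No

The plane through X, Y, Z has normal n = XY × XZ = (310, 310, -2170) and equation n·P = -34100.
Checking the remaining points: n·W = -31930, n·V = -34100, n·U = -34100.
Since n·W = -31930 ≠ -34100, W is off the plane and the points are not all coplanar.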